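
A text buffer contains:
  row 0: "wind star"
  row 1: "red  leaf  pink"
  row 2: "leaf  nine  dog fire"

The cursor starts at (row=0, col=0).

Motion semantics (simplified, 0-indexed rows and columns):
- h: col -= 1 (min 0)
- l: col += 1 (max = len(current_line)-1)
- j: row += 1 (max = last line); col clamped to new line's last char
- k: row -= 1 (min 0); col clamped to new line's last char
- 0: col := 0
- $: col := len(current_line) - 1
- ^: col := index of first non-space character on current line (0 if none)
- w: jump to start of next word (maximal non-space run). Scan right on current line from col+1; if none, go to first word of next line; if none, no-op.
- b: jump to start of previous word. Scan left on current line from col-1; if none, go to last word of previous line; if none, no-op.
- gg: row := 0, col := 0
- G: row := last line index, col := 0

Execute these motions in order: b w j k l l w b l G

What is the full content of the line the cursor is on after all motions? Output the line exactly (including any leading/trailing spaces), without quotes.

Answer: leaf  nine  dog fire

Derivation:
After 1 (b): row=0 col=0 char='w'
After 2 (w): row=0 col=5 char='s'
After 3 (j): row=1 col=5 char='l'
After 4 (k): row=0 col=5 char='s'
After 5 (l): row=0 col=6 char='t'
After 6 (l): row=0 col=7 char='a'
After 7 (w): row=1 col=0 char='r'
After 8 (b): row=0 col=5 char='s'
After 9 (l): row=0 col=6 char='t'
After 10 (G): row=2 col=0 char='l'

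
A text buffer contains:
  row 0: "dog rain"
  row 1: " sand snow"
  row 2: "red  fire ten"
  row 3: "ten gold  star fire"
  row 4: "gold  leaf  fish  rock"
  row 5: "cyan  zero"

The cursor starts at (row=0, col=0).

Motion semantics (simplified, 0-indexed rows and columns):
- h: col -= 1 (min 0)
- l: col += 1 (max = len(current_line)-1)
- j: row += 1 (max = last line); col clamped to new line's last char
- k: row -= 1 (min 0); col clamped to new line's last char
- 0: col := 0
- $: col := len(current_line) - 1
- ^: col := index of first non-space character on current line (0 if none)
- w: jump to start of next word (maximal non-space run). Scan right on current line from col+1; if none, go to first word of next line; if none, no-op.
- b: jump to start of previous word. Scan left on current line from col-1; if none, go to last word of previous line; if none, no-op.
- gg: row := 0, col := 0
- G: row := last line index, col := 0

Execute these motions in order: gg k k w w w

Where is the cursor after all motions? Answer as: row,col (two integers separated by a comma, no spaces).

Answer: 1,6

Derivation:
After 1 (gg): row=0 col=0 char='d'
After 2 (k): row=0 col=0 char='d'
After 3 (k): row=0 col=0 char='d'
After 4 (w): row=0 col=4 char='r'
After 5 (w): row=1 col=1 char='s'
After 6 (w): row=1 col=6 char='s'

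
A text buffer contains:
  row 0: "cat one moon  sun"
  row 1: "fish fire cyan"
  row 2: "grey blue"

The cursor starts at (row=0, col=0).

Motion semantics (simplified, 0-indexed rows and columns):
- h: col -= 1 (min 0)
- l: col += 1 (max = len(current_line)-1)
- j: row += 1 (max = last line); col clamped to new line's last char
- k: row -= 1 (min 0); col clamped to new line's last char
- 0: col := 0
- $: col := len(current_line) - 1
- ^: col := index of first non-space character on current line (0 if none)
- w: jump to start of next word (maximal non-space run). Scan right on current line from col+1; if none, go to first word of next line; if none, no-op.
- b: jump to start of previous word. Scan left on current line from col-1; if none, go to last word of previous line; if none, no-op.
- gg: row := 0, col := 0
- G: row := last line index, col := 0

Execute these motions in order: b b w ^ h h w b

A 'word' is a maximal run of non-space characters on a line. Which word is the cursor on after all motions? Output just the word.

After 1 (b): row=0 col=0 char='c'
After 2 (b): row=0 col=0 char='c'
After 3 (w): row=0 col=4 char='o'
After 4 (^): row=0 col=0 char='c'
After 5 (h): row=0 col=0 char='c'
After 6 (h): row=0 col=0 char='c'
After 7 (w): row=0 col=4 char='o'
After 8 (b): row=0 col=0 char='c'

Answer: cat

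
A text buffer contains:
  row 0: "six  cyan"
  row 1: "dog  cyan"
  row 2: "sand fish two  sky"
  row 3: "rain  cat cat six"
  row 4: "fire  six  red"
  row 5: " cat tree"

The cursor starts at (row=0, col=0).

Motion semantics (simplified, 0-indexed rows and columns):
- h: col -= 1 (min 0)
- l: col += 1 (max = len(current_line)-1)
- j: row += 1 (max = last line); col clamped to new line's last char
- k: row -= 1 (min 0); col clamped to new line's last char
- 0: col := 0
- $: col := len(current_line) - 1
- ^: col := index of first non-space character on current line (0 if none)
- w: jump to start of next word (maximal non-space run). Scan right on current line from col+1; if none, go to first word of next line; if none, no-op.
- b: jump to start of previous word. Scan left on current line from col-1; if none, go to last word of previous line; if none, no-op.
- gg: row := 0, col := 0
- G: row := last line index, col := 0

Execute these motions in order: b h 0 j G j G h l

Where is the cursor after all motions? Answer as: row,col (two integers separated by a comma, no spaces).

After 1 (b): row=0 col=0 char='s'
After 2 (h): row=0 col=0 char='s'
After 3 (0): row=0 col=0 char='s'
After 4 (j): row=1 col=0 char='d'
After 5 (G): row=5 col=0 char='_'
After 6 (j): row=5 col=0 char='_'
After 7 (G): row=5 col=0 char='_'
After 8 (h): row=5 col=0 char='_'
After 9 (l): row=5 col=1 char='c'

Answer: 5,1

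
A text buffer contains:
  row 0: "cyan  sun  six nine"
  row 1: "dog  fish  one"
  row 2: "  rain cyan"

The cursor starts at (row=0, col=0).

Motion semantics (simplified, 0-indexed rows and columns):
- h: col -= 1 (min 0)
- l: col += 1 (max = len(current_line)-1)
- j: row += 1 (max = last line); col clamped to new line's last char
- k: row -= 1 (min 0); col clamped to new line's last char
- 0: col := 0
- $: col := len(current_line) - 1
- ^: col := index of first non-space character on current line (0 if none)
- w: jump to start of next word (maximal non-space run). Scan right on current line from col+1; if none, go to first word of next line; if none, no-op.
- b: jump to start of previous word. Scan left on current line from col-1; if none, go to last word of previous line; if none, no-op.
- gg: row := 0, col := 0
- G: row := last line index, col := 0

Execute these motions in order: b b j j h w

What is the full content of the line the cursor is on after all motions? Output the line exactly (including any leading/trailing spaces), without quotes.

After 1 (b): row=0 col=0 char='c'
After 2 (b): row=0 col=0 char='c'
After 3 (j): row=1 col=0 char='d'
After 4 (j): row=2 col=0 char='_'
After 5 (h): row=2 col=0 char='_'
After 6 (w): row=2 col=2 char='r'

Answer:   rain cyan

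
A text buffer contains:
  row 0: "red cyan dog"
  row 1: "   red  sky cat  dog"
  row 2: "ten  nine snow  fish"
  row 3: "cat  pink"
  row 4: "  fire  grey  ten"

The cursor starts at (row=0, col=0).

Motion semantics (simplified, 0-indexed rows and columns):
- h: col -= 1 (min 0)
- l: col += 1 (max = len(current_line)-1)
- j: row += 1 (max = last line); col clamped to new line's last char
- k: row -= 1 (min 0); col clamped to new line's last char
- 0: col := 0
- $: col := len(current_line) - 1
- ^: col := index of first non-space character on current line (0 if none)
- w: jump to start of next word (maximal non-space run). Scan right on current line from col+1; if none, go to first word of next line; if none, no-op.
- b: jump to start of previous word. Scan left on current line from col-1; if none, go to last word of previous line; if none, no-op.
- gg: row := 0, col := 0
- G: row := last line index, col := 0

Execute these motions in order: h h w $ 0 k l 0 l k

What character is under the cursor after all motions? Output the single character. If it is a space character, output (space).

After 1 (h): row=0 col=0 char='r'
After 2 (h): row=0 col=0 char='r'
After 3 (w): row=0 col=4 char='c'
After 4 ($): row=0 col=11 char='g'
After 5 (0): row=0 col=0 char='r'
After 6 (k): row=0 col=0 char='r'
After 7 (l): row=0 col=1 char='e'
After 8 (0): row=0 col=0 char='r'
After 9 (l): row=0 col=1 char='e'
After 10 (k): row=0 col=1 char='e'

Answer: e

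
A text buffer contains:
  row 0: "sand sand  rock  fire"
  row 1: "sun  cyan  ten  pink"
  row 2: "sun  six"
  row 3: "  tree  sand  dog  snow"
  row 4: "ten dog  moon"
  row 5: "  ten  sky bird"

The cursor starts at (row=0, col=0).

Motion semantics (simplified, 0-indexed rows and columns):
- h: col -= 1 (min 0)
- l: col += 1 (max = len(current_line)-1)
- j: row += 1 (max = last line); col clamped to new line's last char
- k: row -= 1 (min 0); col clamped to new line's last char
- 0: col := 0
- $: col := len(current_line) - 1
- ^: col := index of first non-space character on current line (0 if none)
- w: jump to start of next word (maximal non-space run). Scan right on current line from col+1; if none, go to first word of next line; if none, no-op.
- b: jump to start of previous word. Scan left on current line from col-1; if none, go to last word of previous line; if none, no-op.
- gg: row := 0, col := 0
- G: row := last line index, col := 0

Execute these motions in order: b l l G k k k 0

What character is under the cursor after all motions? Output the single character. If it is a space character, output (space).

After 1 (b): row=0 col=0 char='s'
After 2 (l): row=0 col=1 char='a'
After 3 (l): row=0 col=2 char='n'
After 4 (G): row=5 col=0 char='_'
After 5 (k): row=4 col=0 char='t'
After 6 (k): row=3 col=0 char='_'
After 7 (k): row=2 col=0 char='s'
After 8 (0): row=2 col=0 char='s'

Answer: s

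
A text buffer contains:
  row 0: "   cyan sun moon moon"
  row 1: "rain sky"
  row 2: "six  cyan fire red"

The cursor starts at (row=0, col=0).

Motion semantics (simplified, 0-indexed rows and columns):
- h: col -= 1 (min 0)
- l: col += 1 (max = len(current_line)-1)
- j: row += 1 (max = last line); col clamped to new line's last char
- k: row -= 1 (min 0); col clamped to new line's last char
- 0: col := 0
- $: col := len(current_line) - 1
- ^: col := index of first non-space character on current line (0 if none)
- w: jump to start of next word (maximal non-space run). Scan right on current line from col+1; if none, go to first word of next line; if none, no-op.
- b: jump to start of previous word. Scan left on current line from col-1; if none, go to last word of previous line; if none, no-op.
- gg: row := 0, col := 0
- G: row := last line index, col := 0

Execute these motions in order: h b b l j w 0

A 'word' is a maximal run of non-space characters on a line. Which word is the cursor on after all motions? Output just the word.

Answer: rain

Derivation:
After 1 (h): row=0 col=0 char='_'
After 2 (b): row=0 col=0 char='_'
After 3 (b): row=0 col=0 char='_'
After 4 (l): row=0 col=1 char='_'
After 5 (j): row=1 col=1 char='a'
After 6 (w): row=1 col=5 char='s'
After 7 (0): row=1 col=0 char='r'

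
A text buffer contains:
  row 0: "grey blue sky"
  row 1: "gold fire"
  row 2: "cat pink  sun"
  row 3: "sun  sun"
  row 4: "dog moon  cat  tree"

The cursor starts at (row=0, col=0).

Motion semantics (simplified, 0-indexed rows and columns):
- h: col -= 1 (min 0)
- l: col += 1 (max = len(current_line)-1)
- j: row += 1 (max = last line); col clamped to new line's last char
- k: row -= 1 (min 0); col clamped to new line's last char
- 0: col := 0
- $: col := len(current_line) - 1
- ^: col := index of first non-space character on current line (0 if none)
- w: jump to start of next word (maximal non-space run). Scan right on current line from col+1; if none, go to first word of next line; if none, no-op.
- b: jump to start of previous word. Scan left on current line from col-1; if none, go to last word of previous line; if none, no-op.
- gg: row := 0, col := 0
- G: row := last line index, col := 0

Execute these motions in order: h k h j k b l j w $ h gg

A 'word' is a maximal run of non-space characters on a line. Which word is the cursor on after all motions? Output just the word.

Answer: grey

Derivation:
After 1 (h): row=0 col=0 char='g'
After 2 (k): row=0 col=0 char='g'
After 3 (h): row=0 col=0 char='g'
After 4 (j): row=1 col=0 char='g'
After 5 (k): row=0 col=0 char='g'
After 6 (b): row=0 col=0 char='g'
After 7 (l): row=0 col=1 char='r'
After 8 (j): row=1 col=1 char='o'
After 9 (w): row=1 col=5 char='f'
After 10 ($): row=1 col=8 char='e'
After 11 (h): row=1 col=7 char='r'
After 12 (gg): row=0 col=0 char='g'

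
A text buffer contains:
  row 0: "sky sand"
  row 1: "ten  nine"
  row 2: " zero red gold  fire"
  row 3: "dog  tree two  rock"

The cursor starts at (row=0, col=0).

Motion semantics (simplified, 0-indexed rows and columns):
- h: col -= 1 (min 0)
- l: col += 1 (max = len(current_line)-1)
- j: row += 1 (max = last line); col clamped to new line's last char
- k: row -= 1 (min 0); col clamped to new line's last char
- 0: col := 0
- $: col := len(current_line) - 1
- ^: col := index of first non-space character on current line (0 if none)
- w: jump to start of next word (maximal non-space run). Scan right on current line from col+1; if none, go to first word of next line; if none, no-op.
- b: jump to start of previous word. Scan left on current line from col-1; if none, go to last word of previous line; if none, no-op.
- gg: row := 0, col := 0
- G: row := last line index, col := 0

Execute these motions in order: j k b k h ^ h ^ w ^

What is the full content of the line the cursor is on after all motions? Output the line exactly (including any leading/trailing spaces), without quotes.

Answer: sky sand

Derivation:
After 1 (j): row=1 col=0 char='t'
After 2 (k): row=0 col=0 char='s'
After 3 (b): row=0 col=0 char='s'
After 4 (k): row=0 col=0 char='s'
After 5 (h): row=0 col=0 char='s'
After 6 (^): row=0 col=0 char='s'
After 7 (h): row=0 col=0 char='s'
After 8 (^): row=0 col=0 char='s'
After 9 (w): row=0 col=4 char='s'
After 10 (^): row=0 col=0 char='s'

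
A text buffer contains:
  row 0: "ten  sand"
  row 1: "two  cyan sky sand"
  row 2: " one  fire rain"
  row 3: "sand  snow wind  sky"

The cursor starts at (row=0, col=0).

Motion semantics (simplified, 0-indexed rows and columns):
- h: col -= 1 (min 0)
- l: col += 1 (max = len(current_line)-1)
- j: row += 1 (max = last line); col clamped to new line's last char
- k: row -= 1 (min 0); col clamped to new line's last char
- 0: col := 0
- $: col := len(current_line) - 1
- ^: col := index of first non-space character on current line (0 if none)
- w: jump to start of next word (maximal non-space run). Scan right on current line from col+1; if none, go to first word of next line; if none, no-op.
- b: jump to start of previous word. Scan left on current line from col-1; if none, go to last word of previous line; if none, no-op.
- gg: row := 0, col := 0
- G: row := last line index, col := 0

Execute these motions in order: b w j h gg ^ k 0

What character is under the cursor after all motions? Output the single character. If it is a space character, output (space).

Answer: t

Derivation:
After 1 (b): row=0 col=0 char='t'
After 2 (w): row=0 col=5 char='s'
After 3 (j): row=1 col=5 char='c'
After 4 (h): row=1 col=4 char='_'
After 5 (gg): row=0 col=0 char='t'
After 6 (^): row=0 col=0 char='t'
After 7 (k): row=0 col=0 char='t'
After 8 (0): row=0 col=0 char='t'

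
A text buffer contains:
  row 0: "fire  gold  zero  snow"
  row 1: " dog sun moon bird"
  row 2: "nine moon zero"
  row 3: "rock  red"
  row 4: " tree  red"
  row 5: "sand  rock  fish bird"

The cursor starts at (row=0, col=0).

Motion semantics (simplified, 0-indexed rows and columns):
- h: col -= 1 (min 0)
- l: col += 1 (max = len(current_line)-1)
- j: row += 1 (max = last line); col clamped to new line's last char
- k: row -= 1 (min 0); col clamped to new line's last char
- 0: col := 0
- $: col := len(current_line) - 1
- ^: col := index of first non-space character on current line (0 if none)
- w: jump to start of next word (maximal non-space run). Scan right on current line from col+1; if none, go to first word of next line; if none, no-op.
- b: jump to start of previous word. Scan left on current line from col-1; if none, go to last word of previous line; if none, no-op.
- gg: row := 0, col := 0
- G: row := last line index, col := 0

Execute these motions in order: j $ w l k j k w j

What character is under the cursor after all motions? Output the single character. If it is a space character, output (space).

Answer: m

Derivation:
After 1 (j): row=1 col=0 char='_'
After 2 ($): row=1 col=17 char='d'
After 3 (w): row=2 col=0 char='n'
After 4 (l): row=2 col=1 char='i'
After 5 (k): row=1 col=1 char='d'
After 6 (j): row=2 col=1 char='i'
After 7 (k): row=1 col=1 char='d'
After 8 (w): row=1 col=5 char='s'
After 9 (j): row=2 col=5 char='m'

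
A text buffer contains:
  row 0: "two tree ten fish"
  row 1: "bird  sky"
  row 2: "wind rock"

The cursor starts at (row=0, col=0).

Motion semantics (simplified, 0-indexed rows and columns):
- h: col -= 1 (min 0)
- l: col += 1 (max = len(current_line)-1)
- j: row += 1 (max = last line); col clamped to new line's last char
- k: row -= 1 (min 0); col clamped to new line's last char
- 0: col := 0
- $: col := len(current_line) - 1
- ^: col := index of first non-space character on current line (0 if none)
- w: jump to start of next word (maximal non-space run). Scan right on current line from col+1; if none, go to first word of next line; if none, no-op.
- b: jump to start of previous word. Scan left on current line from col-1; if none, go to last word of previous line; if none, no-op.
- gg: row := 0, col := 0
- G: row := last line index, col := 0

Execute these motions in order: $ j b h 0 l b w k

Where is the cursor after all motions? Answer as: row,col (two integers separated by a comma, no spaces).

Answer: 0,6

Derivation:
After 1 ($): row=0 col=16 char='h'
After 2 (j): row=1 col=8 char='y'
After 3 (b): row=1 col=6 char='s'
After 4 (h): row=1 col=5 char='_'
After 5 (0): row=1 col=0 char='b'
After 6 (l): row=1 col=1 char='i'
After 7 (b): row=1 col=0 char='b'
After 8 (w): row=1 col=6 char='s'
After 9 (k): row=0 col=6 char='e'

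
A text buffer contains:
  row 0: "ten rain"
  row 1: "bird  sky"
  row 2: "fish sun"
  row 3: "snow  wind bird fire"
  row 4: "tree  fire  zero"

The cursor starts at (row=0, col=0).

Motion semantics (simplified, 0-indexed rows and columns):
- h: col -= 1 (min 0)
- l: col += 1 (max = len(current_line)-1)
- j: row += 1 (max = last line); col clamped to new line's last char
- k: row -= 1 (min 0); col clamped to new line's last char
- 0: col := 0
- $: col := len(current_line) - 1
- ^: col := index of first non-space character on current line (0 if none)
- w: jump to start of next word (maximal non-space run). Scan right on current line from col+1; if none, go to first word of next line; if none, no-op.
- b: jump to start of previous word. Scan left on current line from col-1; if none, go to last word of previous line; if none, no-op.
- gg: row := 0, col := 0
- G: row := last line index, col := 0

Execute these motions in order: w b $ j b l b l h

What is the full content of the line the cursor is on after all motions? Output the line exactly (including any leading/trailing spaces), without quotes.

Answer: bird  sky

Derivation:
After 1 (w): row=0 col=4 char='r'
After 2 (b): row=0 col=0 char='t'
After 3 ($): row=0 col=7 char='n'
After 4 (j): row=1 col=7 char='k'
After 5 (b): row=1 col=6 char='s'
After 6 (l): row=1 col=7 char='k'
After 7 (b): row=1 col=6 char='s'
After 8 (l): row=1 col=7 char='k'
After 9 (h): row=1 col=6 char='s'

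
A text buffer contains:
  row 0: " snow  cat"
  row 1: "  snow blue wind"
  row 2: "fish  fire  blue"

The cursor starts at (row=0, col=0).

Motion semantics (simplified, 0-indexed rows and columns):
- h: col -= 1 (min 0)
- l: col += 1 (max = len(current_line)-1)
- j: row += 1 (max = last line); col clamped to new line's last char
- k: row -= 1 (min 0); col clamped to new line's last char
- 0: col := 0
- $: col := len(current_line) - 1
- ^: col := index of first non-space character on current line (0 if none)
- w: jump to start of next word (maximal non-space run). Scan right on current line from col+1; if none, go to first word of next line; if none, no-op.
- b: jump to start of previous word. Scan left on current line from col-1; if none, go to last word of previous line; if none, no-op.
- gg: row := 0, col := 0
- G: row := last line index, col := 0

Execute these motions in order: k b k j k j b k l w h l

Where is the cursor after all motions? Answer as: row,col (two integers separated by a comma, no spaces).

Answer: 1,2

Derivation:
After 1 (k): row=0 col=0 char='_'
After 2 (b): row=0 col=0 char='_'
After 3 (k): row=0 col=0 char='_'
After 4 (j): row=1 col=0 char='_'
After 5 (k): row=0 col=0 char='_'
After 6 (j): row=1 col=0 char='_'
After 7 (b): row=0 col=7 char='c'
After 8 (k): row=0 col=7 char='c'
After 9 (l): row=0 col=8 char='a'
After 10 (w): row=1 col=2 char='s'
After 11 (h): row=1 col=1 char='_'
After 12 (l): row=1 col=2 char='s'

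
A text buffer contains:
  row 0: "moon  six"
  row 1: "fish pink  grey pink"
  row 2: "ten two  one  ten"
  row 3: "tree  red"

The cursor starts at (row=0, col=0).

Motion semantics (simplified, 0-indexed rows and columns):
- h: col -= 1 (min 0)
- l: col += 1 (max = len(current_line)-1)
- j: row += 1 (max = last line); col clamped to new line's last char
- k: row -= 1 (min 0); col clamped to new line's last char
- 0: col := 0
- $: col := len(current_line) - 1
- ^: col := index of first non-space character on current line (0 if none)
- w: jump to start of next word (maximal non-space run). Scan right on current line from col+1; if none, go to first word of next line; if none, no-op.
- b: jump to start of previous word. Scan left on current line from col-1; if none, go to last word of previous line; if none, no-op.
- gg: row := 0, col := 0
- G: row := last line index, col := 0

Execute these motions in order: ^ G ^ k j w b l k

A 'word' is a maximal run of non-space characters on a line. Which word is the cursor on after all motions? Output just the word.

Answer: ten

Derivation:
After 1 (^): row=0 col=0 char='m'
After 2 (G): row=3 col=0 char='t'
After 3 (^): row=3 col=0 char='t'
After 4 (k): row=2 col=0 char='t'
After 5 (j): row=3 col=0 char='t'
After 6 (w): row=3 col=6 char='r'
After 7 (b): row=3 col=0 char='t'
After 8 (l): row=3 col=1 char='r'
After 9 (k): row=2 col=1 char='e'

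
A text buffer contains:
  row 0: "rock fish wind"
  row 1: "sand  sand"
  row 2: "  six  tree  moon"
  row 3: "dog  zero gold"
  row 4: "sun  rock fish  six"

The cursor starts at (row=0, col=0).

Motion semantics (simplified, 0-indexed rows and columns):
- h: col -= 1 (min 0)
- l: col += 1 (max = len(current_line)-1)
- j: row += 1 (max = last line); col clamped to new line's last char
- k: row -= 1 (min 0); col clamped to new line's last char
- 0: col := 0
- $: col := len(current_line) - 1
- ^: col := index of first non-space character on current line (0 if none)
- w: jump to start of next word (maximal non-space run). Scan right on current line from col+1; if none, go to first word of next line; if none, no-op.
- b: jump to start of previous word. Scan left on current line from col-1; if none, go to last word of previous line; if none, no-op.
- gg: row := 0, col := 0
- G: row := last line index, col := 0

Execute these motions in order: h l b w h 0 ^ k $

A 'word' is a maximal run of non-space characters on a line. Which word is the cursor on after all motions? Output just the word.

Answer: wind

Derivation:
After 1 (h): row=0 col=0 char='r'
After 2 (l): row=0 col=1 char='o'
After 3 (b): row=0 col=0 char='r'
After 4 (w): row=0 col=5 char='f'
After 5 (h): row=0 col=4 char='_'
After 6 (0): row=0 col=0 char='r'
After 7 (^): row=0 col=0 char='r'
After 8 (k): row=0 col=0 char='r'
After 9 ($): row=0 col=13 char='d'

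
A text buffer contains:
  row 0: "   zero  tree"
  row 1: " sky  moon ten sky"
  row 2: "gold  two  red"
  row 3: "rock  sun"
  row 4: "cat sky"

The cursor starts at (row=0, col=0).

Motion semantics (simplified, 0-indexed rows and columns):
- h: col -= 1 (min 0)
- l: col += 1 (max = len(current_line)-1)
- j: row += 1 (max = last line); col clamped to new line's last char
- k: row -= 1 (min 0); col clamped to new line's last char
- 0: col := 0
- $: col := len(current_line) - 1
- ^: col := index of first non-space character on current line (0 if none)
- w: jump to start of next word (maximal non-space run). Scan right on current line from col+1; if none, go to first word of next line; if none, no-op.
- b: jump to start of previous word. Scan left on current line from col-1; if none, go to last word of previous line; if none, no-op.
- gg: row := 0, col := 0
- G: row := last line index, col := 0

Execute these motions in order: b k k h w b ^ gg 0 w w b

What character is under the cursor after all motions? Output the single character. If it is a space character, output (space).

After 1 (b): row=0 col=0 char='_'
After 2 (k): row=0 col=0 char='_'
After 3 (k): row=0 col=0 char='_'
After 4 (h): row=0 col=0 char='_'
After 5 (w): row=0 col=3 char='z'
After 6 (b): row=0 col=3 char='z'
After 7 (^): row=0 col=3 char='z'
After 8 (gg): row=0 col=0 char='_'
After 9 (0): row=0 col=0 char='_'
After 10 (w): row=0 col=3 char='z'
After 11 (w): row=0 col=9 char='t'
After 12 (b): row=0 col=3 char='z'

Answer: z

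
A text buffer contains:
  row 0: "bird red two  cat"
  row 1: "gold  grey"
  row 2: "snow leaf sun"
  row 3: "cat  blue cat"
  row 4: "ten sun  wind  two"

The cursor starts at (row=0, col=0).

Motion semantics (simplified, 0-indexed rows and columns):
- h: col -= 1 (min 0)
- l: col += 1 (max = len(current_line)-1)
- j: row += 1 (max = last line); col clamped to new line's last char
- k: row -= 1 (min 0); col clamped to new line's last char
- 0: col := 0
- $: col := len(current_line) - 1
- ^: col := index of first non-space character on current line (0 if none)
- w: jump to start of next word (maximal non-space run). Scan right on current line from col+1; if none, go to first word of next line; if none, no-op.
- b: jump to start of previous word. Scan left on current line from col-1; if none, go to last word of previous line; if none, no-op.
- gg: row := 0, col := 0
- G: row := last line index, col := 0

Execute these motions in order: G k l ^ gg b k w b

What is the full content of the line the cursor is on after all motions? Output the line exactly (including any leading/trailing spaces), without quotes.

After 1 (G): row=4 col=0 char='t'
After 2 (k): row=3 col=0 char='c'
After 3 (l): row=3 col=1 char='a'
After 4 (^): row=3 col=0 char='c'
After 5 (gg): row=0 col=0 char='b'
After 6 (b): row=0 col=0 char='b'
After 7 (k): row=0 col=0 char='b'
After 8 (w): row=0 col=5 char='r'
After 9 (b): row=0 col=0 char='b'

Answer: bird red two  cat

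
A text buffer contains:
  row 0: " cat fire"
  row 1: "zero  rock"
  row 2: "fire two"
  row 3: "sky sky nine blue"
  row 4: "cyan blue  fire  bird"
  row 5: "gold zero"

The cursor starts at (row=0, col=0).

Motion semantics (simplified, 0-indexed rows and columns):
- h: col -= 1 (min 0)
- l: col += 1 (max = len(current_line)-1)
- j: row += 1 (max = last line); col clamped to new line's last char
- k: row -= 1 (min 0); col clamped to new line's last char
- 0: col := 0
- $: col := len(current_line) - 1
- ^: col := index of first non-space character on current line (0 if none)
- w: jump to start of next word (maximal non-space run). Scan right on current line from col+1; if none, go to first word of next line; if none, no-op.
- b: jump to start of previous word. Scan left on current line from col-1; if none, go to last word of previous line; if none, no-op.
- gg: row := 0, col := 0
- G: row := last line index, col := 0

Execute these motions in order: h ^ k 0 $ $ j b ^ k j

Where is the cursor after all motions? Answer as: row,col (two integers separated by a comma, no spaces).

Answer: 1,0

Derivation:
After 1 (h): row=0 col=0 char='_'
After 2 (^): row=0 col=1 char='c'
After 3 (k): row=0 col=1 char='c'
After 4 (0): row=0 col=0 char='_'
After 5 ($): row=0 col=8 char='e'
After 6 ($): row=0 col=8 char='e'
After 7 (j): row=1 col=8 char='c'
After 8 (b): row=1 col=6 char='r'
After 9 (^): row=1 col=0 char='z'
After 10 (k): row=0 col=0 char='_'
After 11 (j): row=1 col=0 char='z'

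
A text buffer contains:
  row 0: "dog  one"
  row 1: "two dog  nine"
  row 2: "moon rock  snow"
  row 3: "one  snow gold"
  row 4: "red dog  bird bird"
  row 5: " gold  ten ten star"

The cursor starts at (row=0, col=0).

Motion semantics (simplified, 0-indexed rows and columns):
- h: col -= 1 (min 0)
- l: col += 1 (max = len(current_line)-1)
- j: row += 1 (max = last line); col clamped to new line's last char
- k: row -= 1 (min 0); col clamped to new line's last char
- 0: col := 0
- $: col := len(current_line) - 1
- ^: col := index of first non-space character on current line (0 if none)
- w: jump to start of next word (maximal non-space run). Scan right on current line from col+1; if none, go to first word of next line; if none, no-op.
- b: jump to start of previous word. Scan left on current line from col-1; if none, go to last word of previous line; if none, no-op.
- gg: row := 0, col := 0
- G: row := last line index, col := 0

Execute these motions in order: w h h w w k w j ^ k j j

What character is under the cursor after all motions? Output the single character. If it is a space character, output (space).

After 1 (w): row=0 col=5 char='o'
After 2 (h): row=0 col=4 char='_'
After 3 (h): row=0 col=3 char='_'
After 4 (w): row=0 col=5 char='o'
After 5 (w): row=1 col=0 char='t'
After 6 (k): row=0 col=0 char='d'
After 7 (w): row=0 col=5 char='o'
After 8 (j): row=1 col=5 char='o'
After 9 (^): row=1 col=0 char='t'
After 10 (k): row=0 col=0 char='d'
After 11 (j): row=1 col=0 char='t'
After 12 (j): row=2 col=0 char='m'

Answer: m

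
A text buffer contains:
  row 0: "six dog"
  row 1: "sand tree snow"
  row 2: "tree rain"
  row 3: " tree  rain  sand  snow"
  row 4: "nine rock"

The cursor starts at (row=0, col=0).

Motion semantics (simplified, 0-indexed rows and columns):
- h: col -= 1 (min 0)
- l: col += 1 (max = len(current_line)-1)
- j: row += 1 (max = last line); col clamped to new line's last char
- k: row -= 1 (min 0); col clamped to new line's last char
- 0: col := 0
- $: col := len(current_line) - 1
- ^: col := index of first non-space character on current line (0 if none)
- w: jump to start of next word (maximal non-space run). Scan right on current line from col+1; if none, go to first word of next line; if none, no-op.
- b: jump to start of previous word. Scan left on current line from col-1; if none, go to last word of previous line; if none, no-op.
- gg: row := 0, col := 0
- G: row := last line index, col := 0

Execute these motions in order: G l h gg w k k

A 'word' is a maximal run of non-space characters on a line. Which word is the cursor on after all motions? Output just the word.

After 1 (G): row=4 col=0 char='n'
After 2 (l): row=4 col=1 char='i'
After 3 (h): row=4 col=0 char='n'
After 4 (gg): row=0 col=0 char='s'
After 5 (w): row=0 col=4 char='d'
After 6 (k): row=0 col=4 char='d'
After 7 (k): row=0 col=4 char='d'

Answer: dog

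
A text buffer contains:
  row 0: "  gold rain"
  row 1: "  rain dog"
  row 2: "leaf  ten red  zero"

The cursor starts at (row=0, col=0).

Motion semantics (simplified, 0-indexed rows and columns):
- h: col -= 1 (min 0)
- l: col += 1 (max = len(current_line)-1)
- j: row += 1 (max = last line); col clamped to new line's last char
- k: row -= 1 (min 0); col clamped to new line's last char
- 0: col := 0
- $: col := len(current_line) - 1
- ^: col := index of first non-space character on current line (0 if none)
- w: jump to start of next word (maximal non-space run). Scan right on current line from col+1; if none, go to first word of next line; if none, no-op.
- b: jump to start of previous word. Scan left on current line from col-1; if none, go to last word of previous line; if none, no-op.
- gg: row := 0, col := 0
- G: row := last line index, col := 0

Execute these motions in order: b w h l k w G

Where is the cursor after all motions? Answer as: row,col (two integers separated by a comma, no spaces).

After 1 (b): row=0 col=0 char='_'
After 2 (w): row=0 col=2 char='g'
After 3 (h): row=0 col=1 char='_'
After 4 (l): row=0 col=2 char='g'
After 5 (k): row=0 col=2 char='g'
After 6 (w): row=0 col=7 char='r'
After 7 (G): row=2 col=0 char='l'

Answer: 2,0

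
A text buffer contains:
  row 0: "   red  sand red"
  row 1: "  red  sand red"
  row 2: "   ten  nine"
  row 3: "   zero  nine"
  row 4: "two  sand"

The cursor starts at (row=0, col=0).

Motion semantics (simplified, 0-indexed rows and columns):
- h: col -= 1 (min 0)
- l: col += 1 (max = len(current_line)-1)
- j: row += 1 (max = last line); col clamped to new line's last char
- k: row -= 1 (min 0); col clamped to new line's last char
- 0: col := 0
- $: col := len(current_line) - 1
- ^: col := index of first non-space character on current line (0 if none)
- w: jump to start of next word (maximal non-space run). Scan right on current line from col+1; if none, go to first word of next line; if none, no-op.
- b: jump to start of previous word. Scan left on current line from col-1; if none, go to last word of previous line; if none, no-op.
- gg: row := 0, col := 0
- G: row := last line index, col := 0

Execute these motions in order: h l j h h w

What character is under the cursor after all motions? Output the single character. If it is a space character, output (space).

After 1 (h): row=0 col=0 char='_'
After 2 (l): row=0 col=1 char='_'
After 3 (j): row=1 col=1 char='_'
After 4 (h): row=1 col=0 char='_'
After 5 (h): row=1 col=0 char='_'
After 6 (w): row=1 col=2 char='r'

Answer: r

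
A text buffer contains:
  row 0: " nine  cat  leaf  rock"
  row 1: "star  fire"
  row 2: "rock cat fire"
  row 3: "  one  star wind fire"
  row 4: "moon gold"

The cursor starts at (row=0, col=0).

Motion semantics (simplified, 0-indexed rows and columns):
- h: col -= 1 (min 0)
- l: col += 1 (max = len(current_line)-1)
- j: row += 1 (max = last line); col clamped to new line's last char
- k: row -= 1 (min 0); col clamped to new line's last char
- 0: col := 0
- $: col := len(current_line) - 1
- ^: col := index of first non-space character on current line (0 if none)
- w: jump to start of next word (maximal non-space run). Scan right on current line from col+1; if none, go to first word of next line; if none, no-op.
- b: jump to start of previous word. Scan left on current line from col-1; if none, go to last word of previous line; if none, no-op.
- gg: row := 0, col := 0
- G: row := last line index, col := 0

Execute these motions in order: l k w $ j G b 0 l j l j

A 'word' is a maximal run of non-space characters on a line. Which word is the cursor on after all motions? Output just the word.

Answer: moon

Derivation:
After 1 (l): row=0 col=1 char='n'
After 2 (k): row=0 col=1 char='n'
After 3 (w): row=0 col=7 char='c'
After 4 ($): row=0 col=21 char='k'
After 5 (j): row=1 col=9 char='e'
After 6 (G): row=4 col=0 char='m'
After 7 (b): row=3 col=17 char='f'
After 8 (0): row=3 col=0 char='_'
After 9 (l): row=3 col=1 char='_'
After 10 (j): row=4 col=1 char='o'
After 11 (l): row=4 col=2 char='o'
After 12 (j): row=4 col=2 char='o'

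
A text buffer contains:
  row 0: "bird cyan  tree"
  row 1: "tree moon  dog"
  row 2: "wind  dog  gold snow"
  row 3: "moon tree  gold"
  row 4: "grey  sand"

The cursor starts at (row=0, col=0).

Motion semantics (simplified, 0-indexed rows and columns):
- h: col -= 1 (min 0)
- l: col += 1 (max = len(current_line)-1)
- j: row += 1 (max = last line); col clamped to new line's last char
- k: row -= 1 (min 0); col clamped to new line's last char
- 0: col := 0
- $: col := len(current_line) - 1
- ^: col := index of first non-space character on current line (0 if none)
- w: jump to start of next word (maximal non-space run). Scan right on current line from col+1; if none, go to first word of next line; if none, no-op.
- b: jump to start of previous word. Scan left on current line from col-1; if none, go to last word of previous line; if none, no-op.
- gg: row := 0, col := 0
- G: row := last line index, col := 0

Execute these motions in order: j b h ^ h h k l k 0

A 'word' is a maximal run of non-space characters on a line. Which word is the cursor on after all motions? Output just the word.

Answer: bird

Derivation:
After 1 (j): row=1 col=0 char='t'
After 2 (b): row=0 col=11 char='t'
After 3 (h): row=0 col=10 char='_'
After 4 (^): row=0 col=0 char='b'
After 5 (h): row=0 col=0 char='b'
After 6 (h): row=0 col=0 char='b'
After 7 (k): row=0 col=0 char='b'
After 8 (l): row=0 col=1 char='i'
After 9 (k): row=0 col=1 char='i'
After 10 (0): row=0 col=0 char='b'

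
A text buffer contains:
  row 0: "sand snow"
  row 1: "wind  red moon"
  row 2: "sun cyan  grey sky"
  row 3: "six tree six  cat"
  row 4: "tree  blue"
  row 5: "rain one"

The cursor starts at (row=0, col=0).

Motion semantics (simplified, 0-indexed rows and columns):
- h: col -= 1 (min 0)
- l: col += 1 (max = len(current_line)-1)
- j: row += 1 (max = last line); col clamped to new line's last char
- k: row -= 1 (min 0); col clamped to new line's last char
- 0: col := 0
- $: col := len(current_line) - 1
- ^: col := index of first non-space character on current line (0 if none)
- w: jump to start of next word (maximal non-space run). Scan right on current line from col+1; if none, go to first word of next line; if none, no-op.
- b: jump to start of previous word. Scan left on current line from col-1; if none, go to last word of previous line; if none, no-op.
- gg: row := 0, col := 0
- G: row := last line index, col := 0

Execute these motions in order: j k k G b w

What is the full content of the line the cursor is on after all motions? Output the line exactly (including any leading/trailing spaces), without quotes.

Answer: rain one

Derivation:
After 1 (j): row=1 col=0 char='w'
After 2 (k): row=0 col=0 char='s'
After 3 (k): row=0 col=0 char='s'
After 4 (G): row=5 col=0 char='r'
After 5 (b): row=4 col=6 char='b'
After 6 (w): row=5 col=0 char='r'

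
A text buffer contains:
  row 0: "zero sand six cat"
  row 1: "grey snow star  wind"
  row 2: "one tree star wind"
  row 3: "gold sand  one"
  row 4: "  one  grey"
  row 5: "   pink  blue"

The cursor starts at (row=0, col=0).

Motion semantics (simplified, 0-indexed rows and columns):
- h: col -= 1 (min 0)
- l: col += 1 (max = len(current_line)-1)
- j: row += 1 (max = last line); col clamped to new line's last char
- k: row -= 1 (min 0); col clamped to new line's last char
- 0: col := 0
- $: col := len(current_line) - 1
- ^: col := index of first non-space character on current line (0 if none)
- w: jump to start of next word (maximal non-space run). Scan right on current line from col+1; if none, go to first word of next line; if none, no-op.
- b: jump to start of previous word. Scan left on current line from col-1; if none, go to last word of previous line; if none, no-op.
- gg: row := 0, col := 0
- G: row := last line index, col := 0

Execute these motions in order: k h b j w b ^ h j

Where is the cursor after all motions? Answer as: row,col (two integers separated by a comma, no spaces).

Answer: 2,0

Derivation:
After 1 (k): row=0 col=0 char='z'
After 2 (h): row=0 col=0 char='z'
After 3 (b): row=0 col=0 char='z'
After 4 (j): row=1 col=0 char='g'
After 5 (w): row=1 col=5 char='s'
After 6 (b): row=1 col=0 char='g'
After 7 (^): row=1 col=0 char='g'
After 8 (h): row=1 col=0 char='g'
After 9 (j): row=2 col=0 char='o'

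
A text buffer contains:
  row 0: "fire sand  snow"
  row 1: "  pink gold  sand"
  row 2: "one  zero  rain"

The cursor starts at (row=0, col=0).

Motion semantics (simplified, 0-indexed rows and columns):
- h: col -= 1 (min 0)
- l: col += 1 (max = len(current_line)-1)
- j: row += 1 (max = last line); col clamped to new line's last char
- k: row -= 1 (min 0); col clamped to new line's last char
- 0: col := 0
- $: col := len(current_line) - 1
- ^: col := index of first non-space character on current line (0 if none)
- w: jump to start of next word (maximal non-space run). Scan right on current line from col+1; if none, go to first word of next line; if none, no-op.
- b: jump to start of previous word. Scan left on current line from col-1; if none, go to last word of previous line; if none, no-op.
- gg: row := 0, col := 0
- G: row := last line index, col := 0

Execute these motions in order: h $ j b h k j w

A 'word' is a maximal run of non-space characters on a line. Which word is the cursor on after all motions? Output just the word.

After 1 (h): row=0 col=0 char='f'
After 2 ($): row=0 col=14 char='w'
After 3 (j): row=1 col=14 char='a'
After 4 (b): row=1 col=13 char='s'
After 5 (h): row=1 col=12 char='_'
After 6 (k): row=0 col=12 char='n'
After 7 (j): row=1 col=12 char='_'
After 8 (w): row=1 col=13 char='s'

Answer: sand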